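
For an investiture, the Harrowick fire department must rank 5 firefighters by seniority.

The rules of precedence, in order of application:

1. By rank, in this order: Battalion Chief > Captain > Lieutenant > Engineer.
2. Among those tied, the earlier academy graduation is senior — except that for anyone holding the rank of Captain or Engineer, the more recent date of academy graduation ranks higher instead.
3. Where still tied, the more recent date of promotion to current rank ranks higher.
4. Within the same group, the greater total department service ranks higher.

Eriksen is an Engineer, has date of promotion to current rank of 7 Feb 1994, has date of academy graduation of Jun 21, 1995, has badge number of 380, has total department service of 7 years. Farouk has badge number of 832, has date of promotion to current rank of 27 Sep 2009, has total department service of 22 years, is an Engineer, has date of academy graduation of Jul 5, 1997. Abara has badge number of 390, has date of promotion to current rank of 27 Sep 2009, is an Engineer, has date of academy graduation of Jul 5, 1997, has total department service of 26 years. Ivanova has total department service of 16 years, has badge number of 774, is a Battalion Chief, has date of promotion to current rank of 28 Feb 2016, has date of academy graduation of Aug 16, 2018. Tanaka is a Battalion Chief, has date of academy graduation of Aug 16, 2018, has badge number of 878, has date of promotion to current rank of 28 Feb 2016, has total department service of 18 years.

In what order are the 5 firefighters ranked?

By rank: Tanaka and Ivanova (Battalion Chief); then Abara, Farouk and Eriksen (Engineer).
Tanaka and Ivanova both have date of academy graduation Aug 16, 2018, so the next rule applies.
Tanaka and Ivanova both have date of promotion to current rank 28 Feb 2016, so the next rule applies.
Among Tanaka and Ivanova, by total department service (higher first): Tanaka (18 years) before Ivanova (16 years).
Among Abara, Farouk and Eriksen, by date of academy graduation (later first) (reversed rule for this group): Abara and Farouk (Jul 5, 1997) before Eriksen (Jun 21, 1995).
Abara and Farouk both have date of promotion to current rank 27 Sep 2009, so the next rule applies.
Among Abara and Farouk, by total department service (higher first): Abara (26 years) before Farouk (22 years).
Full order: Tanaka, Ivanova, Abara, Farouk, Eriksen.

Tanaka, Ivanova, Abara, Farouk, Eriksen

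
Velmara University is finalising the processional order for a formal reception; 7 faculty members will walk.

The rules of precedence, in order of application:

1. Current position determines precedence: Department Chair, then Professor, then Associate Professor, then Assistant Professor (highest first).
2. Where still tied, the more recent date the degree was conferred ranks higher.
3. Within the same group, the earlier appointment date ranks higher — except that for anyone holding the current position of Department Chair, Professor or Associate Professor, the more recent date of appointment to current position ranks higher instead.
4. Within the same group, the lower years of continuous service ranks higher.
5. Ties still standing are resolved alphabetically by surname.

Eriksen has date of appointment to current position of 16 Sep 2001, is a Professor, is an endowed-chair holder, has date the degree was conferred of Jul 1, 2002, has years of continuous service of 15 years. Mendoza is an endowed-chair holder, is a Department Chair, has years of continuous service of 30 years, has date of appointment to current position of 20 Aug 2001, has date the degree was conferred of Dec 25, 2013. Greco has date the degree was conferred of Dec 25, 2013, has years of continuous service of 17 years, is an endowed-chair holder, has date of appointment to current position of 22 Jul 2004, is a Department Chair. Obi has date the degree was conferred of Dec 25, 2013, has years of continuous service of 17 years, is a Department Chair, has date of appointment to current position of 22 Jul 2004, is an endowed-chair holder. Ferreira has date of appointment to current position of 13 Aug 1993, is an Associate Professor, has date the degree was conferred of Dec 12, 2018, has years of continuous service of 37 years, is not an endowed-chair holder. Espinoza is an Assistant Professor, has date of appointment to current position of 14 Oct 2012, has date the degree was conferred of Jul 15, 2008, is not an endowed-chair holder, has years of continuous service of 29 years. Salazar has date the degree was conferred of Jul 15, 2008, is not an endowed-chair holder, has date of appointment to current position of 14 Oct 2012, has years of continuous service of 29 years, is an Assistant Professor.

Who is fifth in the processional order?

Ferreira

By current position: Greco, Obi and Mendoza (Department Chair); then Eriksen (Professor); then Ferreira (Associate Professor); then Espinoza and Salazar (Assistant Professor).
Greco, Obi and Mendoza all have date the degree was conferred Dec 25, 2013, so the next rule applies.
Among Greco, Obi and Mendoza, by date of appointment to current position (later first) (reversed rule for this group): Greco and Obi (22 Jul 2004) before Mendoza (20 Aug 2001).
Greco and Obi both have years of continuous service 17 years, so the next rule applies.
Among Greco and Obi, alphabetically by surname: Greco before Obi.
Espinoza and Salazar both have date the degree was conferred Jul 15, 2008, so the next rule applies.
Espinoza and Salazar both have date of appointment to current position 14 Oct 2012, so the next rule applies.
Espinoza and Salazar both have years of continuous service 29 years, so the next rule applies.
Among Espinoza and Salazar, alphabetically by surname: Espinoza before Salazar.
Order: Greco, Obi, Mendoza, Eriksen, Ferreira, Espinoza, Salazar.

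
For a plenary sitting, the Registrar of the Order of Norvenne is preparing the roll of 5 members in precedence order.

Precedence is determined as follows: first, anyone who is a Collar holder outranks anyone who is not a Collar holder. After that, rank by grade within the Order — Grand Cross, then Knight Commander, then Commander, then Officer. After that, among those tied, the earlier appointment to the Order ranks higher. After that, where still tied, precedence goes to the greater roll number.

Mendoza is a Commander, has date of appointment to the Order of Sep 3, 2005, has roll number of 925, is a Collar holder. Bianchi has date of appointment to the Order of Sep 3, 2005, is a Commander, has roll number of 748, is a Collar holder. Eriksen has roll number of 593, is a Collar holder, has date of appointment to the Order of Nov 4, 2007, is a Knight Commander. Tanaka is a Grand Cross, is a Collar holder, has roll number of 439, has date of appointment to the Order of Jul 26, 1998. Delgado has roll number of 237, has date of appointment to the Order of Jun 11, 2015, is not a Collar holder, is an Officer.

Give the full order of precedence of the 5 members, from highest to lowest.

By the first rule: Tanaka, Eriksen, Mendoza and Bianchi (each a Collar holder); then Delgado (not a Collar holder).
Among Tanaka, Eriksen, Mendoza and Bianchi, by grade within the Order: Tanaka (Grand Cross) before Eriksen (Knight Commander) before Mendoza and Bianchi (Commander).
Mendoza and Bianchi both have date of appointment to the Order Sep 3, 2005, so the next rule applies.
Among Mendoza and Bianchi, by roll number (higher first): Mendoza (925) before Bianchi (748).
Full order: Tanaka, Eriksen, Mendoza, Bianchi, Delgado.

Tanaka, Eriksen, Mendoza, Bianchi, Delgado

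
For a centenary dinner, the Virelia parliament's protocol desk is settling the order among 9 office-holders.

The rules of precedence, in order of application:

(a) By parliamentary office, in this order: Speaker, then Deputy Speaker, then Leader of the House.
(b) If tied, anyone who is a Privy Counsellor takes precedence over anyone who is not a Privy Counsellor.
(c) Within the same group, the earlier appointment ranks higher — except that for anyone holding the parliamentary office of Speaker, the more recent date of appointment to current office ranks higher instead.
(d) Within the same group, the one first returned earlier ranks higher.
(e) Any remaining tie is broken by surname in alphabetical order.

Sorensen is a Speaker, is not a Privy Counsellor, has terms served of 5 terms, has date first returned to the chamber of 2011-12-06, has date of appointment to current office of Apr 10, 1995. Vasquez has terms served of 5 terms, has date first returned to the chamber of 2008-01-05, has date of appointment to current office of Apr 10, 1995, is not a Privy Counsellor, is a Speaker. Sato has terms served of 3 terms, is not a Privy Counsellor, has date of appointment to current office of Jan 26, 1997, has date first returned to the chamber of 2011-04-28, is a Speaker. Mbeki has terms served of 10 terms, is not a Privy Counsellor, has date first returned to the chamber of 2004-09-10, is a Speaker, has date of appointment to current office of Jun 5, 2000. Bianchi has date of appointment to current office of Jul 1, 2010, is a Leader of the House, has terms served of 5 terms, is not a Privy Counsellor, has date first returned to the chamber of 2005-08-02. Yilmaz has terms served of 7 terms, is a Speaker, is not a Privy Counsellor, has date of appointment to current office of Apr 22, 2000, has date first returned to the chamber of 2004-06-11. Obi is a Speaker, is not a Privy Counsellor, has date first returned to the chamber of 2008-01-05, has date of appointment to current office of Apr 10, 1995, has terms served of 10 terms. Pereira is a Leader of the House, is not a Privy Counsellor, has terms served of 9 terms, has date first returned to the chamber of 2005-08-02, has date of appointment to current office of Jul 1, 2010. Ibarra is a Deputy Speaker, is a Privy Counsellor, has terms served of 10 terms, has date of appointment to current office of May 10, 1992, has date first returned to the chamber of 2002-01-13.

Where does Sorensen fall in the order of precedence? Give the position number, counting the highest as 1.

6

By parliamentary office: Mbeki, Yilmaz, Sato, Obi, Vasquez and Sorensen (Speaker); then Ibarra (Deputy Speaker); then Bianchi and Pereira (Leader of the House).
Mbeki, Yilmaz, Sato, Obi, Vasquez and Sorensen are each not a Privy Counsellor, so the next rule applies.
Among Mbeki, Yilmaz, Sato, Obi, Vasquez and Sorensen, by date of appointment to current office (later first) (reversed rule for this group): Mbeki (Jun 5, 2000) before Yilmaz (Apr 22, 2000) before Sato (Jan 26, 1997) before Obi, Vasquez and Sorensen (Apr 10, 1995).
Among Obi, Vasquez and Sorensen, by date first returned to the chamber (earlier first): Obi and Vasquez (2008-01-05) before Sorensen (2011-12-06).
Among Obi and Vasquez, alphabetically by surname: Obi before Vasquez.
Bianchi and Pereira are each not a Privy Counsellor, so the next rule applies.
Bianchi and Pereira both have date of appointment to current office Jul 1, 2010, so the next rule applies.
Bianchi and Pereira both have date first returned to the chamber 2005-08-02, so the next rule applies.
Among Bianchi and Pereira, alphabetically by surname: Bianchi before Pereira.
Order: Mbeki, Yilmaz, Sato, Obi, Vasquez, Sorensen, Ibarra, Bianchi, Pereira. So position 6.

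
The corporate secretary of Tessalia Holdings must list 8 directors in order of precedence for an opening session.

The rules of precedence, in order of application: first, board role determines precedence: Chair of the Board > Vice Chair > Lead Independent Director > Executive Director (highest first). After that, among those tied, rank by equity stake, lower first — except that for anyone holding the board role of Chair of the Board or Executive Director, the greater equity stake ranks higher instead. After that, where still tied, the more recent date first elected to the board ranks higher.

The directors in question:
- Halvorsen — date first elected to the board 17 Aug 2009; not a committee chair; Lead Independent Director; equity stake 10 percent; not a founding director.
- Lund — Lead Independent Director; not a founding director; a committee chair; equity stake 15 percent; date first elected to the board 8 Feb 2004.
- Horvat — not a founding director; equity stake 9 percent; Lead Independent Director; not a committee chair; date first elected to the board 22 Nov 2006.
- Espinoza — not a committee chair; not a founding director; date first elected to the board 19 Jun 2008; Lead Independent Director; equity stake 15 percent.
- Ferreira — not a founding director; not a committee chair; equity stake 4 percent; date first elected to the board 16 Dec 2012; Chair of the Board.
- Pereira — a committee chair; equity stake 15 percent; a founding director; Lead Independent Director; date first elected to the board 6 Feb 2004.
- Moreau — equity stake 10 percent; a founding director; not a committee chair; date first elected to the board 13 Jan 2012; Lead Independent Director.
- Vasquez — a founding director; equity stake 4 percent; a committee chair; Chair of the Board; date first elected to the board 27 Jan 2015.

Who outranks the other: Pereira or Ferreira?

By board role: Vasquez and Ferreira (Chair of the Board); then Horvat, Moreau, Halvorsen, Espinoza, Lund and Pereira (Lead Independent Director).
Vasquez and Ferreira both have equity stake 4 percent, so the next rule applies.
Among Vasquez and Ferreira, by date first elected to the board (later first): Vasquez (27 Jan 2015) before Ferreira (16 Dec 2012).
Among Horvat, Moreau, Halvorsen, Espinoza, Lund and Pereira, by equity stake (lower first): Horvat (9 percent) before Moreau and Halvorsen (10 percent) before Espinoza, Lund and Pereira (15 percent).
Among Moreau and Halvorsen, by date first elected to the board (later first): Moreau (13 Jan 2012) before Halvorsen (17 Aug 2009).
Among Espinoza, Lund and Pereira, by date first elected to the board (later first): Espinoza (19 Jun 2008) before Lund (8 Feb 2004) before Pereira (6 Feb 2004).
So Ferreira takes precedence.

Ferreira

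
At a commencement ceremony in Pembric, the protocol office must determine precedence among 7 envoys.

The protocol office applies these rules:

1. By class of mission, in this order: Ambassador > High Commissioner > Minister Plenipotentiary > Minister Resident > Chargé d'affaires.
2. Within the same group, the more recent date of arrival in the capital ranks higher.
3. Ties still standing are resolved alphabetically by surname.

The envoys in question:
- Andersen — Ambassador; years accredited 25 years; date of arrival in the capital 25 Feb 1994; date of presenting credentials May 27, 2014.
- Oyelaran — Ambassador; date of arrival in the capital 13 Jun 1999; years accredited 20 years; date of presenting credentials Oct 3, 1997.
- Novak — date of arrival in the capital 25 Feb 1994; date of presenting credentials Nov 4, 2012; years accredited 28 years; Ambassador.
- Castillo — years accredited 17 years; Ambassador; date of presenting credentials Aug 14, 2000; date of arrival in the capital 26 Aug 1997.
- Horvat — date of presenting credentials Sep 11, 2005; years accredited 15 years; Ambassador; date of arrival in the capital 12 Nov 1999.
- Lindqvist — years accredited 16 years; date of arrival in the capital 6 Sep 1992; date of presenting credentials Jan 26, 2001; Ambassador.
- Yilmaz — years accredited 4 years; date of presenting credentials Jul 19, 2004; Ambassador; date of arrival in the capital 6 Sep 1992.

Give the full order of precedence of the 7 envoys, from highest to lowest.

By class of mission: Horvat, Oyelaran, Castillo, Andersen, Novak, Lindqvist and Yilmaz (Ambassador).
Among Horvat, Oyelaran, Castillo, Andersen, Novak, Lindqvist and Yilmaz, by date of arrival in the capital (later first): Horvat (12 Nov 1999) before Oyelaran (13 Jun 1999) before Castillo (26 Aug 1997) before Andersen and Novak (25 Feb 1994) before Lindqvist and Yilmaz (6 Sep 1992).
Among Andersen and Novak, alphabetically by surname: Andersen before Novak.
Among Lindqvist and Yilmaz, alphabetically by surname: Lindqvist before Yilmaz.
Full order: Horvat, Oyelaran, Castillo, Andersen, Novak, Lindqvist, Yilmaz.

Horvat, Oyelaran, Castillo, Andersen, Novak, Lindqvist, Yilmaz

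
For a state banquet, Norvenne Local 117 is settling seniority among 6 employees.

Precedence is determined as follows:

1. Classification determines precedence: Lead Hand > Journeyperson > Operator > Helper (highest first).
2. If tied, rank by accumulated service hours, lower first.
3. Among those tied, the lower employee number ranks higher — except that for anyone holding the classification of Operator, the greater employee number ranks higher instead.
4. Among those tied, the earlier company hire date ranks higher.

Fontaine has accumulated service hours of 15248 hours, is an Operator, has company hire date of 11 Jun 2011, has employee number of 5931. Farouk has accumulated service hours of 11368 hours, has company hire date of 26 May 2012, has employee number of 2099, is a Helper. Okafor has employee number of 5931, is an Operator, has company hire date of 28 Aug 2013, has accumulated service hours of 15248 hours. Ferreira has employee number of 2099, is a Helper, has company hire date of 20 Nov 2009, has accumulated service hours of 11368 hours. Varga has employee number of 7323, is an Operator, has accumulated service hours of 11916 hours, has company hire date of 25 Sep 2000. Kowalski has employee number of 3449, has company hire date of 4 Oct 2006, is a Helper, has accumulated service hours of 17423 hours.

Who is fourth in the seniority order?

By classification: Varga, Fontaine and Okafor (Operator); then Ferreira, Farouk and Kowalski (Helper).
Among Varga, Fontaine and Okafor, by accumulated service hours (lower first): Varga (11916 hours) before Fontaine and Okafor (15248 hours).
Fontaine and Okafor both have employee number 5931, so the next rule applies.
Among Fontaine and Okafor, by company hire date (earlier first): Fontaine (11 Jun 2011) before Okafor (28 Aug 2013).
Among Ferreira, Farouk and Kowalski, by accumulated service hours (lower first): Ferreira and Farouk (11368 hours) before Kowalski (17423 hours).
Ferreira and Farouk both have employee number 2099, so the next rule applies.
Among Ferreira and Farouk, by company hire date (earlier first): Ferreira (20 Nov 2009) before Farouk (26 May 2012).
Order: Varga, Fontaine, Okafor, Ferreira, Farouk, Kowalski.

Ferreira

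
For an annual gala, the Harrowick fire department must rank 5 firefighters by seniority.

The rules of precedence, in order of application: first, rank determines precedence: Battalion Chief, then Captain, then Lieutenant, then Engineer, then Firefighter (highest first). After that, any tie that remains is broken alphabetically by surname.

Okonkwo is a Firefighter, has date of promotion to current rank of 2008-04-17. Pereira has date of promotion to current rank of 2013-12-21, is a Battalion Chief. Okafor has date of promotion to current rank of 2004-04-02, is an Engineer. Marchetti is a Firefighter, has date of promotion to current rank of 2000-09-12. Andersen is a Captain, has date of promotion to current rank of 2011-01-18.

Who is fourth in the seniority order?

Marchetti

By rank: Pereira (Battalion Chief); then Andersen (Captain); then Okafor (Engineer); then Marchetti and Okonkwo (Firefighter).
Among Marchetti and Okonkwo, alphabetically by surname: Marchetti before Okonkwo.
Order: Pereira, Andersen, Okafor, Marchetti, Okonkwo.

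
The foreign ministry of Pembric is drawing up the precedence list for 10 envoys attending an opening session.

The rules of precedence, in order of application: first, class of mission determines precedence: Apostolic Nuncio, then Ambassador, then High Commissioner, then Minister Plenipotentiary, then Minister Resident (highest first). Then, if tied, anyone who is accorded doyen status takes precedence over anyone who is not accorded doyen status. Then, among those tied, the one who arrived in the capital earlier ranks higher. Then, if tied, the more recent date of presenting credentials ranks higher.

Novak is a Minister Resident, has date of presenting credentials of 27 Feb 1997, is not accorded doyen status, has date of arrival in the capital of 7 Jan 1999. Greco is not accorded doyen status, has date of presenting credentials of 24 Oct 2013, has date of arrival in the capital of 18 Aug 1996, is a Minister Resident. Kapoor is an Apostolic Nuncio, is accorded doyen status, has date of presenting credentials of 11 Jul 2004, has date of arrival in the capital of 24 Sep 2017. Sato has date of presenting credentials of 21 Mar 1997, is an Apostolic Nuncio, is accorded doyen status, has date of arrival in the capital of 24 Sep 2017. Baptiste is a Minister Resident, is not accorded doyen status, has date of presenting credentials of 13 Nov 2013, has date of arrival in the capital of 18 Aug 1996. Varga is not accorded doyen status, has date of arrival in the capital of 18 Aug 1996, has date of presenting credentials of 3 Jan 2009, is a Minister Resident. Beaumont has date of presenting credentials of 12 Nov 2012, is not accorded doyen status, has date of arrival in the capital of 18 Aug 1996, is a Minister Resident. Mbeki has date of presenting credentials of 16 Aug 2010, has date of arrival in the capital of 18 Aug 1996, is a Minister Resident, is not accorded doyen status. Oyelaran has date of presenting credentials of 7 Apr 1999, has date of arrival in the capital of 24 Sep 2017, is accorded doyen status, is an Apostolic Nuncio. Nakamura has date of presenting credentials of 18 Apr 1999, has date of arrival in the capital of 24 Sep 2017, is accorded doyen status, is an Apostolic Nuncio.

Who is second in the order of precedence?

Nakamura

By class of mission: Kapoor, Nakamura, Oyelaran and Sato (Apostolic Nuncio); then Baptiste, Greco, Beaumont, Mbeki, Varga and Novak (Minister Resident).
Kapoor, Nakamura, Oyelaran and Sato are each accorded doyen status, so the next rule applies.
Kapoor, Nakamura, Oyelaran and Sato all have date of arrival in the capital 24 Sep 2017, so the next rule applies.
Among Kapoor, Nakamura, Oyelaran and Sato, by date of presenting credentials (later first): Kapoor (11 Jul 2004) before Nakamura (18 Apr 1999) before Oyelaran (7 Apr 1999) before Sato (21 Mar 1997).
Baptiste, Greco, Beaumont, Mbeki, Varga and Novak are each not accorded doyen status, so the next rule applies.
Among Baptiste, Greco, Beaumont, Mbeki, Varga and Novak, by date of arrival in the capital (earlier first): Baptiste, Greco, Beaumont, Mbeki and Varga (18 Aug 1996) before Novak (7 Jan 1999).
Among Baptiste, Greco, Beaumont, Mbeki and Varga, by date of presenting credentials (later first): Baptiste (13 Nov 2013) before Greco (24 Oct 2013) before Beaumont (12 Nov 2012) before Mbeki (16 Aug 2010) before Varga (3 Jan 2009).
Order: Kapoor, Nakamura, Oyelaran, Sato, Baptiste, Greco, Beaumont, Mbeki, Varga, Novak.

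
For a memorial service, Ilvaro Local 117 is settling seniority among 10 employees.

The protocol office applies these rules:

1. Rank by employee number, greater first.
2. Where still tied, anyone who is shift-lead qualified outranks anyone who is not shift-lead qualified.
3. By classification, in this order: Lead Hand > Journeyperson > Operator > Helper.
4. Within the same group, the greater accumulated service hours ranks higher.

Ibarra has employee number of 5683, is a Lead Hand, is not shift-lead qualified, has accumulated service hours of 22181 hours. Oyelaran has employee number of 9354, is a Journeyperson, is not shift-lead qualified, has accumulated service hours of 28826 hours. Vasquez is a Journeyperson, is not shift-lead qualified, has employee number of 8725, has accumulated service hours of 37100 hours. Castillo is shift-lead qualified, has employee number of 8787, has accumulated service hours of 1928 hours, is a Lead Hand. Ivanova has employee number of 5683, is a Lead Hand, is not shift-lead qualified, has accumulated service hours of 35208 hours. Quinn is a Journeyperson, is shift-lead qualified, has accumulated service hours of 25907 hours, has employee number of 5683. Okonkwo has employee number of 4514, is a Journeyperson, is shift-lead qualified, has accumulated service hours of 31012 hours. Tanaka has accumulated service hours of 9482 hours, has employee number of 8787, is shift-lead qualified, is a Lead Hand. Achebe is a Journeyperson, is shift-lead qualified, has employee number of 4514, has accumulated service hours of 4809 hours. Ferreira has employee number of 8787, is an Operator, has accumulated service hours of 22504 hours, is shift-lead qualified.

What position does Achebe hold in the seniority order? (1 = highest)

10

By employee number (higher first): Oyelaran (9354); then Tanaka, Castillo and Ferreira (each 8787); then Vasquez (8725); then Quinn, Ivanova and Ibarra (each 5683); then Okonkwo and Achebe (both 4514).
Tanaka, Castillo and Ferreira are each shift-lead qualified, so the next rule applies.
Among Tanaka, Castillo and Ferreira, by classification: Tanaka and Castillo (Lead Hand) before Ferreira (Operator).
Among Tanaka and Castillo, by accumulated service hours (higher first): Tanaka (9482 hours) before Castillo (1928 hours).
Among Quinn, Ivanova and Ibarra, shift-lead qualified before not shift-lead qualified: Quinn (shift-lead qualified) before Ivanova and Ibarra (not shift-lead qualified).
Ivanova and Ibarra are each Lead Hand, so the next rule applies.
Among Ivanova and Ibarra, by accumulated service hours (higher first): Ivanova (35208 hours) before Ibarra (22181 hours).
Okonkwo and Achebe are each shift-lead qualified, so the next rule applies.
Okonkwo and Achebe are each Journeyperson, so the next rule applies.
Among Okonkwo and Achebe, by accumulated service hours (higher first): Okonkwo (31012 hours) before Achebe (4809 hours).
Order: Oyelaran, Tanaka, Castillo, Ferreira, Vasquez, Quinn, Ivanova, Ibarra, Okonkwo, Achebe. So position 10.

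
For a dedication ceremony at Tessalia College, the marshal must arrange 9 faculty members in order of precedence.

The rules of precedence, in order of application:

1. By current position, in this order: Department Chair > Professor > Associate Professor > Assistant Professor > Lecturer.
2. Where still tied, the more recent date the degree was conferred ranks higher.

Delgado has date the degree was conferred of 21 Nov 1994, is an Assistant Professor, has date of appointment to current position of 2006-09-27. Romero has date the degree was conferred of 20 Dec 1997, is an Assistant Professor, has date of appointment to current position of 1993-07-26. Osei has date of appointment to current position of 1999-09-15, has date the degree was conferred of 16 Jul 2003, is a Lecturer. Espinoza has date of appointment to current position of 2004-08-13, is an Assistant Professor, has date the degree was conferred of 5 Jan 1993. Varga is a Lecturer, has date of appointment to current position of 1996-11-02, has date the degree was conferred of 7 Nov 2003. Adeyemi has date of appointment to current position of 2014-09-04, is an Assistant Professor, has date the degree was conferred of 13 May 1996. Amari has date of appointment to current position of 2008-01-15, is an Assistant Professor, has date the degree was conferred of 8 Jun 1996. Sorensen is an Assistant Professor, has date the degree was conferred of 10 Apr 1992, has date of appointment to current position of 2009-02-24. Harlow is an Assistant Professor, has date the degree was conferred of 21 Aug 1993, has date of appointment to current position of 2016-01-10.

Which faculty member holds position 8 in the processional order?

Varga

By current position: Romero, Amari, Adeyemi, Delgado, Harlow, Espinoza and Sorensen (Assistant Professor); then Varga and Osei (Lecturer).
Among Romero, Amari, Adeyemi, Delgado, Harlow, Espinoza and Sorensen, by date the degree was conferred (later first): Romero (20 Dec 1997) before Amari (8 Jun 1996) before Adeyemi (13 May 1996) before Delgado (21 Nov 1994) before Harlow (21 Aug 1993) before Espinoza (5 Jan 1993) before Sorensen (10 Apr 1992).
Among Varga and Osei, by date the degree was conferred (later first): Varga (7 Nov 2003) before Osei (16 Jul 2003).
Order: Romero, Amari, Adeyemi, Delgado, Harlow, Espinoza, Sorensen, Varga, Osei.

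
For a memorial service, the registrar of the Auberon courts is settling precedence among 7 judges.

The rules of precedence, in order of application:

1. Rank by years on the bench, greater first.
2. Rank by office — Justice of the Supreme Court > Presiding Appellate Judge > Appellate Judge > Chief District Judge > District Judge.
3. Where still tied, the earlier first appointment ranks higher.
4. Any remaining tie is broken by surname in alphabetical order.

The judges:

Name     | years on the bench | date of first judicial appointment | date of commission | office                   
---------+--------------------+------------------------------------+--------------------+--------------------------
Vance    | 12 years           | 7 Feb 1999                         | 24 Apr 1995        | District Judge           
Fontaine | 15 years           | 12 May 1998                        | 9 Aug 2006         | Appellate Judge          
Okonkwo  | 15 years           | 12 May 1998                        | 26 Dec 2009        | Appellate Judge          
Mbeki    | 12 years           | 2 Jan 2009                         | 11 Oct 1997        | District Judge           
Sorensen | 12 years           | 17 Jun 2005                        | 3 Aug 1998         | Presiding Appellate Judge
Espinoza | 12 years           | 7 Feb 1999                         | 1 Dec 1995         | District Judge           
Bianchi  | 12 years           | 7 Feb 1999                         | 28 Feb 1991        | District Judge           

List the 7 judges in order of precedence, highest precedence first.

By years on the bench (higher first): Fontaine and Okonkwo (both 15 years); then Sorensen, Bianchi, Espinoza, Vance and Mbeki (each 12 years).
Fontaine and Okonkwo are each Appellate Judge, so the next rule applies.
Fontaine and Okonkwo both have date of first judicial appointment 12 May 1998, so the next rule applies.
Among Fontaine and Okonkwo, alphabetically by surname: Fontaine before Okonkwo.
Among Sorensen, Bianchi, Espinoza, Vance and Mbeki, by office: Sorensen (Presiding Appellate Judge) before Bianchi, Espinoza, Vance and Mbeki (District Judge).
Among Bianchi, Espinoza, Vance and Mbeki, by date of first judicial appointment (earlier first): Bianchi, Espinoza and Vance (7 Feb 1999) before Mbeki (2 Jan 2009).
Among Bianchi, Espinoza and Vance, alphabetically by surname: Bianchi before Espinoza before Vance.
Full order: Fontaine, Okonkwo, Sorensen, Bianchi, Espinoza, Vance, Mbeki.

Fontaine, Okonkwo, Sorensen, Bianchi, Espinoza, Vance, Mbeki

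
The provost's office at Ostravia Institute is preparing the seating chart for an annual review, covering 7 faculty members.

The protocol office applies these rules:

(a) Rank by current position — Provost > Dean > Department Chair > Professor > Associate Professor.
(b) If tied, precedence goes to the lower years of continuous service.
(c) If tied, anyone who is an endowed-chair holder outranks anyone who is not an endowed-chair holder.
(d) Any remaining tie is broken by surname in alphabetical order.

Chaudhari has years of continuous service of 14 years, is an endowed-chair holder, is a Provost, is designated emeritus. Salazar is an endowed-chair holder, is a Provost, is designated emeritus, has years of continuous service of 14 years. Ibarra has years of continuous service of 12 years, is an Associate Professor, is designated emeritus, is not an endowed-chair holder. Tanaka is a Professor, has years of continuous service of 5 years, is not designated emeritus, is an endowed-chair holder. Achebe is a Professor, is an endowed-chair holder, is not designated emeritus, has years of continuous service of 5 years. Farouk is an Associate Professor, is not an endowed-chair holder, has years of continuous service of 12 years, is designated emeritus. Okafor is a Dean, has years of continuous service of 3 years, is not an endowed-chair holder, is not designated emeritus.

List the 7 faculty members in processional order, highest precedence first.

By current position: Chaudhari and Salazar (Provost); then Okafor (Dean); then Achebe and Tanaka (Professor); then Farouk and Ibarra (Associate Professor).
Chaudhari and Salazar both have years of continuous service 14 years, so the next rule applies.
Chaudhari and Salazar are each an endowed-chair holder, so the next rule applies.
Among Chaudhari and Salazar, alphabetically by surname: Chaudhari before Salazar.
Achebe and Tanaka both have years of continuous service 5 years, so the next rule applies.
Achebe and Tanaka are each an endowed-chair holder, so the next rule applies.
Among Achebe and Tanaka, alphabetically by surname: Achebe before Tanaka.
Farouk and Ibarra both have years of continuous service 12 years, so the next rule applies.
Farouk and Ibarra are each not an endowed-chair holder, so the next rule applies.
Among Farouk and Ibarra, alphabetically by surname: Farouk before Ibarra.
Full order: Chaudhari, Salazar, Okafor, Achebe, Tanaka, Farouk, Ibarra.

Chaudhari, Salazar, Okafor, Achebe, Tanaka, Farouk, Ibarra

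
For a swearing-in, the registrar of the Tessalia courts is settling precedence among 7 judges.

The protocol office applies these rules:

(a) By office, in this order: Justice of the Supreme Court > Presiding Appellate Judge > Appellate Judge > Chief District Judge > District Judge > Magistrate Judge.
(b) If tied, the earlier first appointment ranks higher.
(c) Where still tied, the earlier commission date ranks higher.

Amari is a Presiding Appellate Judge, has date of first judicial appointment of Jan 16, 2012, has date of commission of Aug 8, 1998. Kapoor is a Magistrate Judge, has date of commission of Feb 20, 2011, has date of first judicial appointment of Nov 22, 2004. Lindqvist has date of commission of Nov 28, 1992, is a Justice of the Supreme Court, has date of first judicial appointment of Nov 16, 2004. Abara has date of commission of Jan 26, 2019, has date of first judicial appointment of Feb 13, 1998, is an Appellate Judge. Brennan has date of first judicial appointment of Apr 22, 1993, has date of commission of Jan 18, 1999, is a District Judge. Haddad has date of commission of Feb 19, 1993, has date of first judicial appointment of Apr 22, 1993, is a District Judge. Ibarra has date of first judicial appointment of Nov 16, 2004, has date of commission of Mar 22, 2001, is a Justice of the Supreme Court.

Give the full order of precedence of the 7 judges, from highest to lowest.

Lindqvist, Ibarra, Amari, Abara, Haddad, Brennan, Kapoor

By office: Lindqvist and Ibarra (Justice of the Supreme Court); then Amari (Presiding Appellate Judge); then Abara (Appellate Judge); then Haddad and Brennan (District Judge); then Kapoor (Magistrate Judge).
Lindqvist and Ibarra both have date of first judicial appointment Nov 16, 2004, so the next rule applies.
Among Lindqvist and Ibarra, by date of commission (earlier first): Lindqvist (Nov 28, 1992) before Ibarra (Mar 22, 2001).
Haddad and Brennan both have date of first judicial appointment Apr 22, 1993, so the next rule applies.
Among Haddad and Brennan, by date of commission (earlier first): Haddad (Feb 19, 1993) before Brennan (Jan 18, 1999).
Full order: Lindqvist, Ibarra, Amari, Abara, Haddad, Brennan, Kapoor.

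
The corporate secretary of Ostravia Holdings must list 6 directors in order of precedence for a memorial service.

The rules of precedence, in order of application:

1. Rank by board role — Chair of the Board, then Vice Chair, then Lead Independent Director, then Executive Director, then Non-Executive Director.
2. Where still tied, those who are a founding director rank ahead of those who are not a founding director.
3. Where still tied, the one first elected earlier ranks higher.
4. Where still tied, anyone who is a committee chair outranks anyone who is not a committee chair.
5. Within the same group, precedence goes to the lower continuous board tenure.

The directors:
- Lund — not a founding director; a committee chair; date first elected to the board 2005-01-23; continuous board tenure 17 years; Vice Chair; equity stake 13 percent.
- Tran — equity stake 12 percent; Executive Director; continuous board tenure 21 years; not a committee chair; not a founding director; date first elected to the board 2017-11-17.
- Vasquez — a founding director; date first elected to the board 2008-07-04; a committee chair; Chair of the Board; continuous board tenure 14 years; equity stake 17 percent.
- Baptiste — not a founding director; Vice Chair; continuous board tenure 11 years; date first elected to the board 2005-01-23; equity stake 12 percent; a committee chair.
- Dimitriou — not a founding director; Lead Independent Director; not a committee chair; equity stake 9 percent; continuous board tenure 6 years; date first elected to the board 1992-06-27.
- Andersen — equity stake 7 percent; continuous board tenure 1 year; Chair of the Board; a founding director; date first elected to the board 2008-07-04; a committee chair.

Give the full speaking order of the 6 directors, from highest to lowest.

Andersen, Vasquez, Baptiste, Lund, Dimitriou, Tran

By board role: Andersen and Vasquez (Chair of the Board); then Baptiste and Lund (Vice Chair); then Dimitriou (Lead Independent Director); then Tran (Executive Director).
Andersen and Vasquez are each a founding director, so the next rule applies.
Andersen and Vasquez both have date first elected to the board 2008-07-04, so the next rule applies.
Andersen and Vasquez are each a committee chair, so the next rule applies.
Among Andersen and Vasquez, by continuous board tenure (lower first): Andersen (1 year) before Vasquez (14 years).
Baptiste and Lund are each not a founding director, so the next rule applies.
Baptiste and Lund both have date first elected to the board 2005-01-23, so the next rule applies.
Baptiste and Lund are each a committee chair, so the next rule applies.
Among Baptiste and Lund, by continuous board tenure (lower first): Baptiste (11 years) before Lund (17 years).
Full order: Andersen, Vasquez, Baptiste, Lund, Dimitriou, Tran.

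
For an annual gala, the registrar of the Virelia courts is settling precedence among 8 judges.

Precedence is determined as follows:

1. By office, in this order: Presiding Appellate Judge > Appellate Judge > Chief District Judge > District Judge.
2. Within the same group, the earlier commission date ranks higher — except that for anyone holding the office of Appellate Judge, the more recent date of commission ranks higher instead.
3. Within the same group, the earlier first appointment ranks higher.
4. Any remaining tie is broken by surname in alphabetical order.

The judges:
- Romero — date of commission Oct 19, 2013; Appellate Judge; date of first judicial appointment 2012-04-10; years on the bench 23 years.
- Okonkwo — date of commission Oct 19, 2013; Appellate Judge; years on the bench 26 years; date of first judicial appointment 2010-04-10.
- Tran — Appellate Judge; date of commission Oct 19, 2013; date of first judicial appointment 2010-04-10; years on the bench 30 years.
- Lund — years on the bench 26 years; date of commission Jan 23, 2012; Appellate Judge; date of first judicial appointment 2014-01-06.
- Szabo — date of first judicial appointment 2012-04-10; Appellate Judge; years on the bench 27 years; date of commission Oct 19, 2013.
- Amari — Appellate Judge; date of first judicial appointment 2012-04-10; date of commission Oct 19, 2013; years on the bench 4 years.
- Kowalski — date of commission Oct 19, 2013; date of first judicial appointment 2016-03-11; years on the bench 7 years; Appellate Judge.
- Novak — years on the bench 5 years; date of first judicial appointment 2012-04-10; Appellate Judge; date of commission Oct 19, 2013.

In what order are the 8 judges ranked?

Okonkwo, Tran, Amari, Novak, Romero, Szabo, Kowalski, Lund

By office: Okonkwo, Tran, Amari, Novak, Romero, Szabo, Kowalski and Lund (Appellate Judge).
Among Okonkwo, Tran, Amari, Novak, Romero, Szabo, Kowalski and Lund, by date of commission (later first) (reversed rule for this group): Okonkwo, Tran, Amari, Novak, Romero, Szabo and Kowalski (Oct 19, 2013) before Lund (Jan 23, 2012).
Among Okonkwo, Tran, Amari, Novak, Romero, Szabo and Kowalski, by date of first judicial appointment (earlier first): Okonkwo and Tran (2010-04-10) before Amari, Novak, Romero and Szabo (2012-04-10) before Kowalski (2016-03-11).
Among Okonkwo and Tran, alphabetically by surname: Okonkwo before Tran.
Among Amari, Novak, Romero and Szabo, alphabetically by surname: Amari before Novak before Romero before Szabo.
Full order: Okonkwo, Tran, Amari, Novak, Romero, Szabo, Kowalski, Lund.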